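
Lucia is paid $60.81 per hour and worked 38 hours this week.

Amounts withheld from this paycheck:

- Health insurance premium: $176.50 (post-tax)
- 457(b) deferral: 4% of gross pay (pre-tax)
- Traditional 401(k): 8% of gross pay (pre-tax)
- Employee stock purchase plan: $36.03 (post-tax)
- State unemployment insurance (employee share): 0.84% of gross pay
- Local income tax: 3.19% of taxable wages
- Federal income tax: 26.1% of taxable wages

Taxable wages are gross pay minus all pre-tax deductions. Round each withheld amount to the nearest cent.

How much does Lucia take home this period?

$1,205.94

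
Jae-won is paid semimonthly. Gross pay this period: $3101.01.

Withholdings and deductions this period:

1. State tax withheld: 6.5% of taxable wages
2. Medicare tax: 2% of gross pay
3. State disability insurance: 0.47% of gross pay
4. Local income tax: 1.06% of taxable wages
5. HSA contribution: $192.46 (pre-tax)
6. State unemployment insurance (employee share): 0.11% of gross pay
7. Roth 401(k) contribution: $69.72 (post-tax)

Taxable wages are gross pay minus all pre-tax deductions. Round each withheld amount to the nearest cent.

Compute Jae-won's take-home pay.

$2538.94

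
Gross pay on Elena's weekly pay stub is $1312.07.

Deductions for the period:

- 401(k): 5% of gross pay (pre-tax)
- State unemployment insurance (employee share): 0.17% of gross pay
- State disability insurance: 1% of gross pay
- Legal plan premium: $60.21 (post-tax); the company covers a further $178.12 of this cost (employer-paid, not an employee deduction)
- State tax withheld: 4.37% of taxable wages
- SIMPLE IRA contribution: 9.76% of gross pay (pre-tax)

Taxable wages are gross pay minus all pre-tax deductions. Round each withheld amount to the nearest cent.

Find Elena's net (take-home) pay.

SIMPLE IRA contribution: $1312.07 × 0.0976 = $128.06
401(k): $1312.07 × 0.05 = $65.60
Pre-tax total = $128.06 + $65.60 = $193.66
Taxable wages = $1312.07 − $193.66 = $1118.41
State tax withheld: $1118.41 × 0.0437 = $48.87
State disability insurance: $1312.07 × 0.01 = $13.12
State unemployment insurance (employee share): $1312.07 × 0.0017 = $2.23
Legal plan premium: $60.21
(Employer's $178.12 toward legal plan premium is not withheld from the employee.)
Total deductions = $128.06 + $65.60 + $48.87 + $13.12 + $2.23 + $60.21 = $318.09
Net pay = $1312.07 − $318.09 = $993.98

$993.98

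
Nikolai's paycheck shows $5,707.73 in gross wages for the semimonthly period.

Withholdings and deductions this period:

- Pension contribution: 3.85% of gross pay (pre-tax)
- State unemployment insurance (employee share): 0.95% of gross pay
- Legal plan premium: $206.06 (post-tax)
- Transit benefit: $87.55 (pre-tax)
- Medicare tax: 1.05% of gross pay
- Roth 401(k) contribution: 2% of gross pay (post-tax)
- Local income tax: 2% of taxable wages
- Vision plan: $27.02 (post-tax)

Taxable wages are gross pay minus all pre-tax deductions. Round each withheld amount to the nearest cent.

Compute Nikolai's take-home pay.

Transit benefit: $87.55
Pension contribution: $5,707.73 × 0.0385 = $219.75
Pre-tax total = $87.55 + $219.75 = $307.30
Taxable wages = $5,707.73 − $307.30 = $5,400.43
Local income tax: $5,400.43 × 0.02 = $108.01
Medicare tax: $5,707.73 × 0.0105 = $59.93
State unemployment insurance (employee share): $5,707.73 × 0.0095 = $54.22
Roth 401(k) contribution: $5,707.73 × 0.02 = $114.15
Vision plan: $27.02
Legal plan premium: $206.06
Total deductions = $87.55 + $219.75 + $108.01 + $59.93 + $54.22 + $114.15 + $27.02 + $206.06 = $876.69
Net pay = $5,707.73 − $876.69 = $4,831.04

$4,831.04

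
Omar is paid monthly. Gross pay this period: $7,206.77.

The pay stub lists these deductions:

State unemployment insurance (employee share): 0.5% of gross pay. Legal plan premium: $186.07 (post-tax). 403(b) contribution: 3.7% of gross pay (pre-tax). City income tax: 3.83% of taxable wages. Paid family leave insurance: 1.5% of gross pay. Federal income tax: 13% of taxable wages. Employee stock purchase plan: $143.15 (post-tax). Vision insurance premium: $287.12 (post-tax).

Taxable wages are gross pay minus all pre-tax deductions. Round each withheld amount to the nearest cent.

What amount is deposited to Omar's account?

$5,011.62

403(b) contribution: $7,206.77 × 0.037 = $266.65
Taxable wages = $7,206.77 − $266.65 = $6,940.12
Federal income tax: $6,940.12 × 0.13 = $902.22
City income tax: $6,940.12 × 0.0383 = $265.81
Paid family leave insurance: $7,206.77 × 0.015 = $108.10
State unemployment insurance (employee share): $7,206.77 × 0.005 = $36.03
Legal plan premium: $186.07
Employee stock purchase plan: $143.15
Vision insurance premium: $287.12
Total deductions = $266.65 + $902.22 + $265.81 + $108.10 + $36.03 + $186.07 + $143.15 + $287.12 = $2,195.15
Net pay = $7,206.77 − $2,195.15 = $5,011.62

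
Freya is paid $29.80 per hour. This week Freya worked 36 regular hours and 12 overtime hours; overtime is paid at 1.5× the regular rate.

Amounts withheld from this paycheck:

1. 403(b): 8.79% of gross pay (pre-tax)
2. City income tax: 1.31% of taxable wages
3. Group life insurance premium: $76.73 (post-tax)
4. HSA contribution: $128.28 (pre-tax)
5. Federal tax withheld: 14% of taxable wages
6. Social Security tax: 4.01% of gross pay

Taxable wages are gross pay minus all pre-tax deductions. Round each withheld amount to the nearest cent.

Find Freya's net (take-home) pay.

$993.13

Regular pay: 36 × $29.80 = $1,072.80
Overtime pay: 12 × $29.80 × 1.5 = $536.40
Gross pay = $1,072.80 + $536.40 = $1,609.20
403(b): $1,609.20 × 0.0879 = $141.45
HSA contribution: $128.28
Pre-tax total = $141.45 + $128.28 = $269.73
Taxable wages = $1,609.20 − $269.73 = $1,339.47
City income tax: $1,339.47 × 0.0131 = $17.55
Federal tax withheld: $1,339.47 × 0.14 = $187.53
Social Security tax: $1,609.20 × 0.0401 = $64.53
Group life insurance premium: $76.73
Total deductions = $141.45 + $128.28 + $17.55 + $187.53 + $64.53 + $76.73 = $616.07
Net pay = $1,609.20 − $616.07 = $993.13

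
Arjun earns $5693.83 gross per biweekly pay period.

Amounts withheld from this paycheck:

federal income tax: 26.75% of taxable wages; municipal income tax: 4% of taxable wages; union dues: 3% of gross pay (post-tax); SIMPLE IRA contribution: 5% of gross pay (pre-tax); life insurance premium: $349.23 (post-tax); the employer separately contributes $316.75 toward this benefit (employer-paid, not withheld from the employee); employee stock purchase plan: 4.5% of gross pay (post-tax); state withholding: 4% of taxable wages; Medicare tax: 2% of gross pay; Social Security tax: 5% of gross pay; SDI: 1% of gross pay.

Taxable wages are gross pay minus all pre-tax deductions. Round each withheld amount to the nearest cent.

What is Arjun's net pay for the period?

$2297.69

SIMPLE IRA contribution: $5693.83 × 0.05 = $284.69
Taxable wages = $5693.83 − $284.69 = $5409.14
Municipal income tax: $5409.14 × 0.04 = $216.37
Federal income tax: $5409.14 × 0.2675 = $1446.94
State withholding: $5409.14 × 0.04 = $216.37
Social Security tax: $5693.83 × 0.05 = $284.69
SDI: $5693.83 × 0.01 = $56.94
Medicare tax: $5693.83 × 0.02 = $113.88
Employee stock purchase plan: $5693.83 × 0.045 = $256.22
Union dues: $5693.83 × 0.03 = $170.81
Life insurance premium: $349.23
(Employer's $316.75 toward life insurance premium is not withheld from the employee.)
Total deductions = $284.69 + $216.37 + $1446.94 + $216.37 + $284.69 + $56.94 + $113.88 + $256.22 + $170.81 + $349.23 = $3396.14
Net pay = $5693.83 − $3396.14 = $2297.69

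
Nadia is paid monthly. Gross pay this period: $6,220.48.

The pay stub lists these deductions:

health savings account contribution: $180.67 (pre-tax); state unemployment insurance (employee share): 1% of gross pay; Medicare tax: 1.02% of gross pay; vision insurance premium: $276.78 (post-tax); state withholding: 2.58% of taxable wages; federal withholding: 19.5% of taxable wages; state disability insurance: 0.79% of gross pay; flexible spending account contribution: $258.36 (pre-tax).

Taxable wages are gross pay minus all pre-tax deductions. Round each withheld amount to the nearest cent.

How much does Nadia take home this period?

$4,053.34

Health savings account contribution: $180.67
Flexible spending account contribution: $258.36
Pre-tax total = $180.67 + $258.36 = $439.03
Taxable wages = $6,220.48 − $439.03 = $5,781.45
State withholding: $5,781.45 × 0.0258 = $149.16
Federal withholding: $5,781.45 × 0.195 = $1,127.38
State unemployment insurance (employee share): $6,220.48 × 0.01 = $62.20
State disability insurance: $6,220.48 × 0.0079 = $49.14
Medicare tax: $6,220.48 × 0.0102 = $63.45
Vision insurance premium: $276.78
Total deductions = $180.67 + $258.36 + $149.16 + $1,127.38 + $62.20 + $49.14 + $63.45 + $276.78 = $2,167.14
Net pay = $6,220.48 − $2,167.14 = $4,053.34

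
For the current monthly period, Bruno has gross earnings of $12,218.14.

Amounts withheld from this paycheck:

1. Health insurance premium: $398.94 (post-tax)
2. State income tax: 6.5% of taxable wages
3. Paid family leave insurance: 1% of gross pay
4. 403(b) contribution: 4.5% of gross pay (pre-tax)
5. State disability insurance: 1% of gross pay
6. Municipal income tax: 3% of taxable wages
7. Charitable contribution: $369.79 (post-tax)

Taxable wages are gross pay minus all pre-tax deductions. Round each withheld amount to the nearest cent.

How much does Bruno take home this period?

$9,546.74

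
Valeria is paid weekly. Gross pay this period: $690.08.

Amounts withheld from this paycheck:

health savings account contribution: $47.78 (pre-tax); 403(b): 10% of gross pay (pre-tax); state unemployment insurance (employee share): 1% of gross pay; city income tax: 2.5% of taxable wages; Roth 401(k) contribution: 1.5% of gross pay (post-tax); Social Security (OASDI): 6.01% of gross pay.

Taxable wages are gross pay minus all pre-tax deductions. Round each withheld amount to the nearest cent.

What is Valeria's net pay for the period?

Health savings account contribution: $47.78
403(b): $690.08 × 0.1 = $69.01
Pre-tax total = $47.78 + $69.01 = $116.79
Taxable wages = $690.08 − $116.79 = $573.29
City income tax: $573.29 × 0.025 = $14.33
State unemployment insurance (employee share): $690.08 × 0.01 = $6.90
Social Security (OASDI): $690.08 × 0.0601 = $41.47
Roth 401(k) contribution: $690.08 × 0.015 = $10.35
Total deductions = $47.78 + $69.01 + $14.33 + $6.90 + $41.47 + $10.35 = $189.84
Net pay = $690.08 − $189.84 = $500.24

$500.24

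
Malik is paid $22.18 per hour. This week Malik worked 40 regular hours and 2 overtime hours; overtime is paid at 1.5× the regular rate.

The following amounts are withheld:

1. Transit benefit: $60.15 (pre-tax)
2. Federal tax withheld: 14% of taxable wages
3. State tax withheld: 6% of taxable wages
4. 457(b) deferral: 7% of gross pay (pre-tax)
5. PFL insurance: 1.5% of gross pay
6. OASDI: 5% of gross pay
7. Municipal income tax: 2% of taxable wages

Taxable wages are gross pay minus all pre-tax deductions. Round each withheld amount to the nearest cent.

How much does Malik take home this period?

$582.92

Regular pay: 40 × $22.18 = $887.20
Overtime pay: 2 × $22.18 × 1.5 = $66.54
Gross pay = $887.20 + $66.54 = $953.74
457(b) deferral: $953.74 × 0.07 = $66.76
Transit benefit: $60.15
Pre-tax total = $66.76 + $60.15 = $126.91
Taxable wages = $953.74 − $126.91 = $826.83
State tax withheld: $826.83 × 0.06 = $49.61
Municipal income tax: $826.83 × 0.02 = $16.54
Federal tax withheld: $826.83 × 0.14 = $115.76
PFL insurance: $953.74 × 0.015 = $14.31
OASDI: $953.74 × 0.05 = $47.69
Total deductions = $66.76 + $60.15 + $49.61 + $16.54 + $115.76 + $14.31 + $47.69 = $370.82
Net pay = $953.74 − $370.82 = $582.92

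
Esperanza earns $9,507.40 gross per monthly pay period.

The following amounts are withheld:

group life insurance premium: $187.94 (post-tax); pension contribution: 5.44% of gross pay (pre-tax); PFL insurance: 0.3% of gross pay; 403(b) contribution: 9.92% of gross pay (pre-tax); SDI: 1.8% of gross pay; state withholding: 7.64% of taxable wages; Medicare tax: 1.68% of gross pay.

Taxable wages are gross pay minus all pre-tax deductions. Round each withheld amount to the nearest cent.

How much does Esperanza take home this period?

$6,884.96

Pension contribution: $9,507.40 × 0.0544 = $517.20
403(b) contribution: $9,507.40 × 0.0992 = $943.13
Pre-tax total = $517.20 + $943.13 = $1,460.33
Taxable wages = $9,507.40 − $1,460.33 = $8,047.07
State withholding: $8,047.07 × 0.0764 = $614.80
SDI: $9,507.40 × 0.018 = $171.13
PFL insurance: $9,507.40 × 0.003 = $28.52
Medicare tax: $9,507.40 × 0.0168 = $159.72
Group life insurance premium: $187.94
Total deductions = $517.20 + $943.13 + $614.80 + $171.13 + $28.52 + $159.72 + $187.94 = $2,622.44
Net pay = $9,507.40 − $2,622.44 = $6,884.96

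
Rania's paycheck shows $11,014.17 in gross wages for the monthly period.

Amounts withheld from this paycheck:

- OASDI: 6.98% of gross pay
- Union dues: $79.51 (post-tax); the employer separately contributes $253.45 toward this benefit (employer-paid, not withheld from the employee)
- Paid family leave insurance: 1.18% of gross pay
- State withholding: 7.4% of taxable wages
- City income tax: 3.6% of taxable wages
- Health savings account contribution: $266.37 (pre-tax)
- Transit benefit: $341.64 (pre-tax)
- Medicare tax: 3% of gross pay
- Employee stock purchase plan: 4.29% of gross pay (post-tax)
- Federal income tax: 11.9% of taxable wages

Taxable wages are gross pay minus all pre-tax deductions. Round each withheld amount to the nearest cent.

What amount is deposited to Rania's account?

$6,241.94

Health savings account contribution: $266.37
Transit benefit: $341.64
Pre-tax total = $266.37 + $341.64 = $608.01
Taxable wages = $11,014.17 − $608.01 = $10,406.16
City income tax: $10,406.16 × 0.036 = $374.62
Federal income tax: $10,406.16 × 0.119 = $1,238.33
State withholding: $10,406.16 × 0.074 = $770.06
Medicare tax: $11,014.17 × 0.03 = $330.43
OASDI: $11,014.17 × 0.0698 = $768.79
Paid family leave insurance: $11,014.17 × 0.0118 = $129.97
Employee stock purchase plan: $11,014.17 × 0.0429 = $472.51
Union dues: $79.51
(Employer's $253.45 toward union dues is not withheld from the employee.)
Total deductions = $266.37 + $341.64 + $374.62 + $1,238.33 + $770.06 + $330.43 + $768.79 + $129.97 + $472.51 + $79.51 = $4,772.23
Net pay = $11,014.17 − $4,772.23 = $6,241.94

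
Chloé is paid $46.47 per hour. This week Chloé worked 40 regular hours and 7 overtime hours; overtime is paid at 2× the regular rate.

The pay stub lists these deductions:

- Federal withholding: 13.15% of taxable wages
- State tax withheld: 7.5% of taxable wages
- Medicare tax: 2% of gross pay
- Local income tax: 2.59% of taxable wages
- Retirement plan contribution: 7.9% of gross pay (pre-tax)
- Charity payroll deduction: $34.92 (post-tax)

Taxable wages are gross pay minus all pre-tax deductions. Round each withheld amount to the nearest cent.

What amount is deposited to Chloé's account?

Regular pay: 40 × $46.47 = $1,858.80
Overtime pay: 7 × $46.47 × 2 = $650.58
Gross pay = $1,858.80 + $650.58 = $2,509.38
Retirement plan contribution: $2,509.38 × 0.079 = $198.24
Taxable wages = $2,509.38 − $198.24 = $2,311.14
State tax withheld: $2,311.14 × 0.075 = $173.34
Federal withholding: $2,311.14 × 0.1315 = $303.91
Local income tax: $2,311.14 × 0.0259 = $59.86
Medicare tax: $2,509.38 × 0.02 = $50.19
Charity payroll deduction: $34.92
Total deductions = $198.24 + $173.34 + $303.91 + $59.86 + $50.19 + $34.92 = $820.46
Net pay = $2,509.38 − $820.46 = $1,688.92

$1,688.92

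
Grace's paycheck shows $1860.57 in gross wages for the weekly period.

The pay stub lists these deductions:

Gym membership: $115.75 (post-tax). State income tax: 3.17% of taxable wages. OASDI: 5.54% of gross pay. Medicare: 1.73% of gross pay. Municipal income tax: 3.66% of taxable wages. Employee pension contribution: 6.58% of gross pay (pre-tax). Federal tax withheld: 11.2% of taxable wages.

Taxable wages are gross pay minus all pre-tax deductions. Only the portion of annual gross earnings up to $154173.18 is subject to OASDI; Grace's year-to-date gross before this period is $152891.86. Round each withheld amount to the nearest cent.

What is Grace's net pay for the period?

Employee pension contribution: $1860.57 × 0.0658 = $122.43
Taxable wages = $1860.57 − $122.43 = $1738.14
Federal tax withheld: $1738.14 × 0.112 = $194.67
Municipal income tax: $1738.14 × 0.0366 = $63.62
State income tax: $1738.14 × 0.0317 = $55.10
OASDI: only $154173.18 − $152891.86 = $1281.32 of this check is subject → $1281.32 × 0.0554 = $70.99
Medicare: $1860.57 × 0.0173 = $32.19
Gym membership: $115.75
Total deductions = $122.43 + $194.67 + $63.62 + $55.10 + $70.99 + $32.19 + $115.75 = $654.75
Net pay = $1860.57 − $654.75 = $1205.82

$1205.82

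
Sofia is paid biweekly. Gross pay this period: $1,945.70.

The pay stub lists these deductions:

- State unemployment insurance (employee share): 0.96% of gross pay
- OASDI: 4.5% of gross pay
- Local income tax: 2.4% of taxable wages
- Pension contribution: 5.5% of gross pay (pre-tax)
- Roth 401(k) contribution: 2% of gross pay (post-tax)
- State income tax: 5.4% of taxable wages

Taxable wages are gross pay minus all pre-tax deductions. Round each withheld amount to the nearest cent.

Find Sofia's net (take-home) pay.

$1,550.12

Pension contribution: $1,945.70 × 0.055 = $107.01
Taxable wages = $1,945.70 − $107.01 = $1,838.69
Local income tax: $1,838.69 × 0.024 = $44.13
State income tax: $1,838.69 × 0.054 = $99.29
State unemployment insurance (employee share): $1,945.70 × 0.0096 = $18.68
OASDI: $1,945.70 × 0.045 = $87.56
Roth 401(k) contribution: $1,945.70 × 0.02 = $38.91
Total deductions = $107.01 + $44.13 + $99.29 + $18.68 + $87.56 + $38.91 = $395.58
Net pay = $1,945.70 − $395.58 = $1,550.12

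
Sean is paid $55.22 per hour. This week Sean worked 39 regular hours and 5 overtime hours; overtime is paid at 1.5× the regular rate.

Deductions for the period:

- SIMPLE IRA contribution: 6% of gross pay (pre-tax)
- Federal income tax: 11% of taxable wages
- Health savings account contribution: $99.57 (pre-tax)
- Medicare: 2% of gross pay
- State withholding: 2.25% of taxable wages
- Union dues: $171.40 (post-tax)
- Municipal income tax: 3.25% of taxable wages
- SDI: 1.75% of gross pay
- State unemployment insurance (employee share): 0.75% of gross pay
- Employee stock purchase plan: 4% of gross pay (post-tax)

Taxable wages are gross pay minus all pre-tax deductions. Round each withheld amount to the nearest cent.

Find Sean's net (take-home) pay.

$1,542.61

Regular pay: 39 × $55.22 = $2,153.58
Overtime pay: 5 × $55.22 × 1.5 = $414.15
Gross pay = $2,153.58 + $414.15 = $2,567.73
Health savings account contribution: $99.57
SIMPLE IRA contribution: $2,567.73 × 0.06 = $154.06
Pre-tax total = $99.57 + $154.06 = $253.63
Taxable wages = $2,567.73 − $253.63 = $2,314.10
Federal income tax: $2,314.10 × 0.11 = $254.55
State withholding: $2,314.10 × 0.0225 = $52.07
Municipal income tax: $2,314.10 × 0.0325 = $75.21
Medicare: $2,567.73 × 0.02 = $51.35
SDI: $2,567.73 × 0.0175 = $44.94
State unemployment insurance (employee share): $2,567.73 × 0.0075 = $19.26
Employee stock purchase plan: $2,567.73 × 0.04 = $102.71
Union dues: $171.40
Total deductions = $99.57 + $154.06 + $254.55 + $52.07 + $75.21 + $51.35 + $44.94 + $19.26 + $102.71 + $171.40 = $1,025.12
Net pay = $2,567.73 − $1,025.12 = $1,542.61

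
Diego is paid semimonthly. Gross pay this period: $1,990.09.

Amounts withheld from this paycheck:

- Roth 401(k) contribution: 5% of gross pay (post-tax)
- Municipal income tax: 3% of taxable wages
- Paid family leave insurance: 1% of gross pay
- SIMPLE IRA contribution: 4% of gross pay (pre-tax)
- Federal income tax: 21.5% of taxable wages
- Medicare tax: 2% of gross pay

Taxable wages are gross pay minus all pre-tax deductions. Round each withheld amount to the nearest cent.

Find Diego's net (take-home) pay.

$1,283.22

SIMPLE IRA contribution: $1,990.09 × 0.04 = $79.60
Taxable wages = $1,990.09 − $79.60 = $1,910.49
Federal income tax: $1,910.49 × 0.215 = $410.76
Municipal income tax: $1,910.49 × 0.03 = $57.31
Paid family leave insurance: $1,990.09 × 0.01 = $19.90
Medicare tax: $1,990.09 × 0.02 = $39.80
Roth 401(k) contribution: $1,990.09 × 0.05 = $99.50
Total deductions = $79.60 + $410.76 + $57.31 + $19.90 + $39.80 + $99.50 = $706.87
Net pay = $1,990.09 − $706.87 = $1,283.22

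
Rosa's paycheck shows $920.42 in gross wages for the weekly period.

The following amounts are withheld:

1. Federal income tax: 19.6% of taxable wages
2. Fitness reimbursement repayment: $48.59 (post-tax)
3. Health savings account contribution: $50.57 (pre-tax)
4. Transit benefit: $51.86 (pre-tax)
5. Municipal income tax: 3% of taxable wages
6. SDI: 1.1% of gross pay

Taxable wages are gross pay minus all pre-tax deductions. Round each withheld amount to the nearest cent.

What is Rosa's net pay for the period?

Health savings account contribution: $50.57
Transit benefit: $51.86
Pre-tax total = $50.57 + $51.86 = $102.43
Taxable wages = $920.42 − $102.43 = $817.99
Federal income tax: $817.99 × 0.196 = $160.33
Municipal income tax: $817.99 × 0.03 = $24.54
SDI: $920.42 × 0.011 = $10.12
Fitness reimbursement repayment: $48.59
Total deductions = $50.57 + $51.86 + $160.33 + $24.54 + $10.12 + $48.59 = $346.01
Net pay = $920.42 − $346.01 = $574.41

$574.41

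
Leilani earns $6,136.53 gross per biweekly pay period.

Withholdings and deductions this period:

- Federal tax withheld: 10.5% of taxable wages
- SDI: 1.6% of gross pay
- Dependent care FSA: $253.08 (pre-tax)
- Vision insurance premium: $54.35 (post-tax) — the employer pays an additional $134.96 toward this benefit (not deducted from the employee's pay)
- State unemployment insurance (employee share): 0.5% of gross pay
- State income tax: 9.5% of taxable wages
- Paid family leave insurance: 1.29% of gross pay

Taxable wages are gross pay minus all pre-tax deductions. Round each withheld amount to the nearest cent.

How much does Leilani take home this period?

$4,444.39

Dependent care FSA: $253.08
Taxable wages = $6,136.53 − $253.08 = $5,883.45
Federal tax withheld: $5,883.45 × 0.105 = $617.76
State income tax: $5,883.45 × 0.095 = $558.93
State unemployment insurance (employee share): $6,136.53 × 0.005 = $30.68
Paid family leave insurance: $6,136.53 × 0.0129 = $79.16
SDI: $6,136.53 × 0.016 = $98.18
Vision insurance premium: $54.35
(Employer's $134.96 toward vision insurance premium is not withheld from the employee.)
Total deductions = $253.08 + $617.76 + $558.93 + $30.68 + $79.16 + $98.18 + $54.35 = $1,692.14
Net pay = $6,136.53 − $1,692.14 = $4,444.39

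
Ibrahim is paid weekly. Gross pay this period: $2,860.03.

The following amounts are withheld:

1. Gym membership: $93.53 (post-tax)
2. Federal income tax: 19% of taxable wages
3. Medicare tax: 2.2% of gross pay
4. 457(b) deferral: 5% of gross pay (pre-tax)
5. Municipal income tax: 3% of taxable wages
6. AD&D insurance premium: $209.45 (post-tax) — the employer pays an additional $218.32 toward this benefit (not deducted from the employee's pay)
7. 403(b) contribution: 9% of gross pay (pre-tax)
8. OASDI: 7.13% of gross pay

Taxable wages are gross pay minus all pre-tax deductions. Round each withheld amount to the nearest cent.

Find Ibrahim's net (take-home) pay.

457(b) deferral: $2,860.03 × 0.05 = $143.00
403(b) contribution: $2,860.03 × 0.09 = $257.40
Pre-tax total = $143.00 + $257.40 = $400.40
Taxable wages = $2,860.03 − $400.40 = $2,459.63
Municipal income tax: $2,459.63 × 0.03 = $73.79
Federal income tax: $2,459.63 × 0.19 = $467.33
Medicare tax: $2,860.03 × 0.022 = $62.92
OASDI: $2,860.03 × 0.0713 = $203.92
Gym membership: $93.53
AD&D insurance premium: $209.45
(Employer's $218.32 toward AD&D insurance premium is not withheld from the employee.)
Total deductions = $143.00 + $257.40 + $73.79 + $467.33 + $62.92 + $203.92 + $93.53 + $209.45 = $1,511.34
Net pay = $2,860.03 − $1,511.34 = $1,348.69

$1,348.69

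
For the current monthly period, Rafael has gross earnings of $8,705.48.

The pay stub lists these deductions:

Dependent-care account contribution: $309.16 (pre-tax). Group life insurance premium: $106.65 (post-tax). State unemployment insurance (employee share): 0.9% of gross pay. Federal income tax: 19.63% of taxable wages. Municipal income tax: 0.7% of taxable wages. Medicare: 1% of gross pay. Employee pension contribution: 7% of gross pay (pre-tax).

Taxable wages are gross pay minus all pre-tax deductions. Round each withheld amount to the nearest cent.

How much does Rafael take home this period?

$5,931.80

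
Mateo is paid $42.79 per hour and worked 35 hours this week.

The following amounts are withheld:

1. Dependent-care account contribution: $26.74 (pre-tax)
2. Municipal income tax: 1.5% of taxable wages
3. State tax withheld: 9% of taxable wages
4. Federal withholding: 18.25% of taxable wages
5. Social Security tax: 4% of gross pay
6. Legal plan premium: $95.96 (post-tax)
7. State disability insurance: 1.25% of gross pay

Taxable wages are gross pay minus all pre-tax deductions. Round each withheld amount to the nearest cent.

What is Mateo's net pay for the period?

$873.44

Gross pay: 35 × $42.79 = $1,497.65
Dependent-care account contribution: $26.74
Taxable wages = $1,497.65 − $26.74 = $1,470.91
State tax withheld: $1,470.91 × 0.09 = $132.38
Federal withholding: $1,470.91 × 0.1825 = $268.44
Municipal income tax: $1,470.91 × 0.015 = $22.06
State disability insurance: $1,497.65 × 0.0125 = $18.72
Social Security tax: $1,497.65 × 0.04 = $59.91
Legal plan premium: $95.96
Total deductions = $26.74 + $132.38 + $268.44 + $22.06 + $18.72 + $59.91 + $95.96 = $624.21
Net pay = $1,497.65 − $624.21 = $873.44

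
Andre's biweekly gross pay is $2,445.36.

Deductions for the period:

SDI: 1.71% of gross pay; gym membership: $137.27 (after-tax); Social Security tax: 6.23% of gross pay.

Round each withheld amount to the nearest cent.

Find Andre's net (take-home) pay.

SDI: $2,445.36 × 0.0171 = $41.82
Social Security tax: $2,445.36 × 0.0623 = $152.35
Gym membership: $137.27
Total deductions = $41.82 + $152.35 + $137.27 = $331.44
Net pay = $2,445.36 − $331.44 = $2,113.92

$2,113.92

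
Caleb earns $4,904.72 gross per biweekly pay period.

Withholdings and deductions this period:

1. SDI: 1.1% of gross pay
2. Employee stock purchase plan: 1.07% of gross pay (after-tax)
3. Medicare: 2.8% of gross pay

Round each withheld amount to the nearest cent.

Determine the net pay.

Medicare: $4,904.72 × 0.028 = $137.33
SDI: $4,904.72 × 0.011 = $53.95
Employee stock purchase plan: $4,904.72 × 0.0107 = $52.48
Total deductions = $137.33 + $53.95 + $52.48 = $243.76
Net pay = $4,904.72 − $243.76 = $4,660.96

$4,660.96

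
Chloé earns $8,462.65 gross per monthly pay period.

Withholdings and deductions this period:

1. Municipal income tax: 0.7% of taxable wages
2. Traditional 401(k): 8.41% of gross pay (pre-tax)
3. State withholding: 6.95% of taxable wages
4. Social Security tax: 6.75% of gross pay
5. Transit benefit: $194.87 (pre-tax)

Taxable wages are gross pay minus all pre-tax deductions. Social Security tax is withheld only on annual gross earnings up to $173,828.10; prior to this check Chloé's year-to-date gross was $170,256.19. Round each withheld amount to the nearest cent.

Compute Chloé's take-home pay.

Transit benefit: $194.87
Traditional 401(k): $8,462.65 × 0.0841 = $711.71
Pre-tax total = $194.87 + $711.71 = $906.58
Taxable wages = $8,462.65 − $906.58 = $7,556.07
State withholding: $7,556.07 × 0.0695 = $525.15
Municipal income tax: $7,556.07 × 0.007 = $52.89
Social Security tax: only $173,828.10 − $170,256.19 = $3,571.91 of this check is subject → $3,571.91 × 0.0675 = $241.10
Total deductions = $194.87 + $711.71 + $525.15 + $52.89 + $241.10 = $1,725.72
Net pay = $8,462.65 − $1,725.72 = $6,736.93

$6,736.93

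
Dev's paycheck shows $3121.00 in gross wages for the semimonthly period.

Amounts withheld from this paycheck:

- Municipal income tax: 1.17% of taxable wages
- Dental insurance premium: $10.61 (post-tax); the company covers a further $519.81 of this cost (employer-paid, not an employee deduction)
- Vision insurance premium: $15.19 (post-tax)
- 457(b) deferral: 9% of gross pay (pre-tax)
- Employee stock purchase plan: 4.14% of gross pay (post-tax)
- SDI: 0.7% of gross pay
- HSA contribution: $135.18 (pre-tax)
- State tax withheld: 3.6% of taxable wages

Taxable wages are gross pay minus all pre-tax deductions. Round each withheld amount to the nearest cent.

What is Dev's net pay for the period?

457(b) deferral: $3121.00 × 0.09 = $280.89
HSA contribution: $135.18
Pre-tax total = $280.89 + $135.18 = $416.07
Taxable wages = $3121.00 − $416.07 = $2704.93
Municipal income tax: $2704.93 × 0.0117 = $31.65
State tax withheld: $2704.93 × 0.036 = $97.38
SDI: $3121.00 × 0.007 = $21.85
Vision insurance premium: $15.19
Employee stock purchase plan: $3121.00 × 0.0414 = $129.21
Dental insurance premium: $10.61
(Employer's $519.81 toward dental insurance premium is not withheld from the employee.)
Total deductions = $280.89 + $135.18 + $31.65 + $97.38 + $21.85 + $15.19 + $129.21 + $10.61 = $721.96
Net pay = $3121.00 − $721.96 = $2399.04

$2399.04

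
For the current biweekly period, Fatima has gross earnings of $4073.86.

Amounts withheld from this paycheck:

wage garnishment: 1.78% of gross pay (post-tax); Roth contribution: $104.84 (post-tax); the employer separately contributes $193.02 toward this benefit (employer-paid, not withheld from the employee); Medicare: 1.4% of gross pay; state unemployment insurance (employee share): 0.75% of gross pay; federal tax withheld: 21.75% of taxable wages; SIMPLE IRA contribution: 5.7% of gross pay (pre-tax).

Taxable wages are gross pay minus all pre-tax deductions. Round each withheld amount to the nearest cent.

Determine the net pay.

SIMPLE IRA contribution: $4073.86 × 0.057 = $232.21
Taxable wages = $4073.86 − $232.21 = $3841.65
Federal tax withheld: $3841.65 × 0.2175 = $835.56
State unemployment insurance (employee share): $4073.86 × 0.0075 = $30.55
Medicare: $4073.86 × 0.014 = $57.03
Roth contribution: $104.84
Wage garnishment: $4073.86 × 0.0178 = $72.51
(Employer's $193.02 toward Roth contribution is not withheld from the employee.)
Total deductions = $232.21 + $835.56 + $30.55 + $57.03 + $104.84 + $72.51 = $1332.70
Net pay = $4073.86 − $1332.70 = $2741.16

$2741.16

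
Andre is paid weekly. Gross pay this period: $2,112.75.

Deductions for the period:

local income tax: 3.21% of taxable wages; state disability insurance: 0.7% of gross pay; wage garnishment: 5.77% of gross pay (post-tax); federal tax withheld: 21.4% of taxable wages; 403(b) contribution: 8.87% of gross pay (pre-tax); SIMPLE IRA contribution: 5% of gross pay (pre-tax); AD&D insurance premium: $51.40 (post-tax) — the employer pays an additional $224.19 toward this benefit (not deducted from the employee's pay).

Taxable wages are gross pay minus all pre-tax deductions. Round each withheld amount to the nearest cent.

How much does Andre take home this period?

SIMPLE IRA contribution: $2,112.75 × 0.05 = $105.64
403(b) contribution: $2,112.75 × 0.0887 = $187.40
Pre-tax total = $105.64 + $187.40 = $293.04
Taxable wages = $2,112.75 − $293.04 = $1,819.71
Local income tax: $1,819.71 × 0.0321 = $58.41
Federal tax withheld: $1,819.71 × 0.214 = $389.42
State disability insurance: $2,112.75 × 0.007 = $14.79
Wage garnishment: $2,112.75 × 0.0577 = $121.91
AD&D insurance premium: $51.40
(Employer's $224.19 toward AD&D insurance premium is not withheld from the employee.)
Total deductions = $105.64 + $187.40 + $58.41 + $389.42 + $14.79 + $121.91 + $51.40 = $928.97
Net pay = $2,112.75 − $928.97 = $1,183.78

$1,183.78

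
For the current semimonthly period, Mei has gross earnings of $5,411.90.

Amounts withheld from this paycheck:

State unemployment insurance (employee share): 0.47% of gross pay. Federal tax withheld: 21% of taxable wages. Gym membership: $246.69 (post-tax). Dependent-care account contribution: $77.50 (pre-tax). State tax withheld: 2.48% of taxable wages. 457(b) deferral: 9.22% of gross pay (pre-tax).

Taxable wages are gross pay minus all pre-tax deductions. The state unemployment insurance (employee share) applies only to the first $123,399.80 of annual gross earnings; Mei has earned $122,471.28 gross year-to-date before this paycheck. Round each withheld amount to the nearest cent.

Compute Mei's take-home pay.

$3,449.01

457(b) deferral: $5,411.90 × 0.0922 = $498.98
Dependent-care account contribution: $77.50
Pre-tax total = $498.98 + $77.50 = $576.48
Taxable wages = $5,411.90 − $576.48 = $4,835.42
State tax withheld: $4,835.42 × 0.0248 = $119.92
Federal tax withheld: $4,835.42 × 0.21 = $1,015.44
State unemployment insurance (employee share): only $123,399.80 − $122,471.28 = $928.52 of this check is subject → $928.52 × 0.0047 = $4.36
Gym membership: $246.69
Total deductions = $498.98 + $77.50 + $119.92 + $1,015.44 + $4.36 + $246.69 = $1,962.89
Net pay = $5,411.90 − $1,962.89 = $3,449.01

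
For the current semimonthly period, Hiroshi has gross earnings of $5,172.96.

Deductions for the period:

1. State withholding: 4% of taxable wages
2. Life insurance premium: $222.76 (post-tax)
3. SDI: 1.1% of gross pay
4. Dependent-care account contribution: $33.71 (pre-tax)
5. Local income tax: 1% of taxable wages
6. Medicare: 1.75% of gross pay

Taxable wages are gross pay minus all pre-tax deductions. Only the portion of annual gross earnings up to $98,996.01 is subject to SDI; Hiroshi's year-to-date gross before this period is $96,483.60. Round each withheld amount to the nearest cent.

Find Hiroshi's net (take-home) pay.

$4,541.36

Dependent-care account contribution: $33.71
Taxable wages = $5,172.96 − $33.71 = $5,139.25
Local income tax: $5,139.25 × 0.01 = $51.39
State withholding: $5,139.25 × 0.04 = $205.57
SDI: only $98,996.01 − $96,483.60 = $2,512.41 of this check is subject → $2,512.41 × 0.011 = $27.64
Medicare: $5,172.96 × 0.0175 = $90.53
Life insurance premium: $222.76
Total deductions = $33.71 + $51.39 + $205.57 + $27.64 + $90.53 + $222.76 = $631.60
Net pay = $5,172.96 − $631.60 = $4,541.36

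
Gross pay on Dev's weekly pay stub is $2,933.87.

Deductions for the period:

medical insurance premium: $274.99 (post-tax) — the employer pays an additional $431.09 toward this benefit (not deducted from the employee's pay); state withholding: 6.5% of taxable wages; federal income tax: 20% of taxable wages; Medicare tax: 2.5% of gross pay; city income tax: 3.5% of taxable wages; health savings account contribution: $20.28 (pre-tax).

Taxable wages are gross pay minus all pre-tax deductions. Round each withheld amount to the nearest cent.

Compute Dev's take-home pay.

Health savings account contribution: $20.28
Taxable wages = $2,933.87 − $20.28 = $2,913.59
City income tax: $2,913.59 × 0.035 = $101.98
State withholding: $2,913.59 × 0.065 = $189.38
Federal income tax: $2,913.59 × 0.2 = $582.72
Medicare tax: $2,933.87 × 0.025 = $73.35
Medical insurance premium: $274.99
(Employer's $431.09 toward medical insurance premium is not withheld from the employee.)
Total deductions = $20.28 + $101.98 + $189.38 + $582.72 + $73.35 + $274.99 = $1,242.70
Net pay = $2,933.87 − $1,242.70 = $1,691.17

$1,691.17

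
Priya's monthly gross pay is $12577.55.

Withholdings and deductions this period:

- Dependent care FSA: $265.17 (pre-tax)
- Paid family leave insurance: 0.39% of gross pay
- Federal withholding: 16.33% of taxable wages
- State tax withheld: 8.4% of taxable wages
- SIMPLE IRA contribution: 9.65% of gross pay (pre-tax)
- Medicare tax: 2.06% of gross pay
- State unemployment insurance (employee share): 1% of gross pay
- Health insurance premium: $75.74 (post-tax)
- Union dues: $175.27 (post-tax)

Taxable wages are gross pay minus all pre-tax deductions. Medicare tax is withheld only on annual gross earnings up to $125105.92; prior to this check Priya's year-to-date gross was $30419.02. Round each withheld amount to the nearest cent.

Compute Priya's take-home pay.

$7669.01

Dependent care FSA: $265.17
SIMPLE IRA contribution: $12577.55 × 0.0965 = $1213.73
Pre-tax total = $265.17 + $1213.73 = $1478.90
Taxable wages = $12577.55 − $1478.90 = $11098.65
Federal withholding: $11098.65 × 0.1633 = $1812.41
State tax withheld: $11098.65 × 0.084 = $932.29
State unemployment insurance (employee share): $12577.55 × 0.01 = $125.78
Paid family leave insurance: $12577.55 × 0.0039 = $49.05
Medicare tax: cap not yet reached, full $12577.55 is subject → $12577.55 × 0.0206 = $259.10
Union dues: $175.27
Health insurance premium: $75.74
Total deductions = $265.17 + $1213.73 + $1812.41 + $932.29 + $125.78 + $49.05 + $259.10 + $175.27 + $75.74 = $4908.54
Net pay = $12577.55 − $4908.54 = $7669.01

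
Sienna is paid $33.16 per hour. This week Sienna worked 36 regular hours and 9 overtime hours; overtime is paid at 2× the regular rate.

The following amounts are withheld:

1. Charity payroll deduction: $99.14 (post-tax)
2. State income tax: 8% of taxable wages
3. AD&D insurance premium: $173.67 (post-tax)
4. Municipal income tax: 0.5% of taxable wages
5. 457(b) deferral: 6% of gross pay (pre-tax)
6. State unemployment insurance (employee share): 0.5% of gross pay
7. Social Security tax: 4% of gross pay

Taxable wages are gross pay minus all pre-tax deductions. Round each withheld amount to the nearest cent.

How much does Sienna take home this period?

Regular pay: 36 × $33.16 = $1,193.76
Overtime pay: 9 × $33.16 × 2 = $596.88
Gross pay = $1,193.76 + $596.88 = $1,790.64
457(b) deferral: $1,790.64 × 0.06 = $107.44
Taxable wages = $1,790.64 − $107.44 = $1,683.20
Municipal income tax: $1,683.20 × 0.005 = $8.42
State income tax: $1,683.20 × 0.08 = $134.66
State unemployment insurance (employee share): $1,790.64 × 0.005 = $8.95
Social Security tax: $1,790.64 × 0.04 = $71.63
Charity payroll deduction: $99.14
AD&D insurance premium: $173.67
Total deductions = $107.44 + $8.42 + $134.66 + $8.95 + $71.63 + $99.14 + $173.67 = $603.91
Net pay = $1,790.64 − $603.91 = $1,186.73

$1,186.73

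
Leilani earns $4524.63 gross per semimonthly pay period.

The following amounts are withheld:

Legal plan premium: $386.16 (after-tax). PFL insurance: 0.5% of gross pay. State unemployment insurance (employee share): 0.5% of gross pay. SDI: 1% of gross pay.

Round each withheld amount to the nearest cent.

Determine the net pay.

PFL insurance: $4524.63 × 0.005 = $22.62
SDI: $4524.63 × 0.01 = $45.25
State unemployment insurance (employee share): $4524.63 × 0.005 = $22.62
Legal plan premium: $386.16
Total deductions = $22.62 + $45.25 + $22.62 + $386.16 = $476.65
Net pay = $4524.63 − $476.65 = $4047.98

$4047.98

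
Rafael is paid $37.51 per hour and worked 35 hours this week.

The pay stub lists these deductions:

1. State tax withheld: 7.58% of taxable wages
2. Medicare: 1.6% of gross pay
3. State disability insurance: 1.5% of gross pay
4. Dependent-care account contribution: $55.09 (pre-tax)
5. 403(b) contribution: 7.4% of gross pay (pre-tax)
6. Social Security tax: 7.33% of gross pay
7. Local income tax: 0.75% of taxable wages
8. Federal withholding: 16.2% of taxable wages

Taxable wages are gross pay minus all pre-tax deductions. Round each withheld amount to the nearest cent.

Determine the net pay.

$738.99

Gross pay: 35 × $37.51 = $1,312.85
Dependent-care account contribution: $55.09
403(b) contribution: $1,312.85 × 0.074 = $97.15
Pre-tax total = $55.09 + $97.15 = $152.24
Taxable wages = $1,312.85 − $152.24 = $1,160.61
Local income tax: $1,160.61 × 0.0075 = $8.70
Federal withholding: $1,160.61 × 0.162 = $188.02
State tax withheld: $1,160.61 × 0.0758 = $87.97
State disability insurance: $1,312.85 × 0.015 = $19.69
Social Security tax: $1,312.85 × 0.0733 = $96.23
Medicare: $1,312.85 × 0.016 = $21.01
Total deductions = $55.09 + $97.15 + $8.70 + $188.02 + $87.97 + $19.69 + $96.23 + $21.01 = $573.86
Net pay = $1,312.85 − $573.86 = $738.99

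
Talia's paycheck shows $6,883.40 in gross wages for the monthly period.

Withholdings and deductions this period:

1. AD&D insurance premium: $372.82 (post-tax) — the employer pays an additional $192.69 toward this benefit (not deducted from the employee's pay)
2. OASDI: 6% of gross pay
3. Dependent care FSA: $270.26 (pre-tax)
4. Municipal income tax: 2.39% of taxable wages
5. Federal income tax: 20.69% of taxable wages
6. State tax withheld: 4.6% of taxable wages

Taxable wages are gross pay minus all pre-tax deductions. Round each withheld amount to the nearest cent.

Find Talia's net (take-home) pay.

$3,996.81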